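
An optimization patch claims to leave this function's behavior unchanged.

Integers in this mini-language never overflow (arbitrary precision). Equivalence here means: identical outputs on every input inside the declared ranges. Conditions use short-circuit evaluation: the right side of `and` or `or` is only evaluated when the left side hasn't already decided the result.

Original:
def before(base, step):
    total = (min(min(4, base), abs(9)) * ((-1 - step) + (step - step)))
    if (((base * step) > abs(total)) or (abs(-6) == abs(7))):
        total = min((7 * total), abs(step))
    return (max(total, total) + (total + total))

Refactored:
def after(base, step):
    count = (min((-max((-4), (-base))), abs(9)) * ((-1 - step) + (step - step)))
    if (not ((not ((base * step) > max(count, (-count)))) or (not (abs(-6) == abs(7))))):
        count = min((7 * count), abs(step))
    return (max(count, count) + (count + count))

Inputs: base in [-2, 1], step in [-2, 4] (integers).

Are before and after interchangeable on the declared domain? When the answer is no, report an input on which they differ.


Not equivalent: base=-2, step=-2 separates them (-42 vs -6).
before: total := -2 | (((base * step) > abs(total)) or (abs(-6) == abs(7))): true | total := -14 | result -42
after: count := -2 | (not ((not ((base * step) > max(count, (-count)))) or (not (abs(-6) == abs(7))))): false | result -6
verdict: not equivalent; witness: base=-2, step=-2


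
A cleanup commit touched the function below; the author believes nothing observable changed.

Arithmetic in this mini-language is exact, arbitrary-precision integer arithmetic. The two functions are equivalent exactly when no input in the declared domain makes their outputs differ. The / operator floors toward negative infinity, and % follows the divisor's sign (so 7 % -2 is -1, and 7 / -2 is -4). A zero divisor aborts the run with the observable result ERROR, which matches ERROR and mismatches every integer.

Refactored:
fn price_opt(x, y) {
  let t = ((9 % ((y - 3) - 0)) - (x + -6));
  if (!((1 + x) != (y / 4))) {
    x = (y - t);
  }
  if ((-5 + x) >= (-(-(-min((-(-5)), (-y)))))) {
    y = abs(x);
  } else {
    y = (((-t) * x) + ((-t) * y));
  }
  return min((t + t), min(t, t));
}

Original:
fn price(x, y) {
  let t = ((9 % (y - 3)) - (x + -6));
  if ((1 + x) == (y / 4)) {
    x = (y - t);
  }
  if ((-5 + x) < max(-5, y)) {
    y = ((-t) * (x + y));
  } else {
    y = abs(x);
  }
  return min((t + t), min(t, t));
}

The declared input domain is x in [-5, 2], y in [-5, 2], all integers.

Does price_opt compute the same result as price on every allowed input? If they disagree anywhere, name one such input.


Reading the diff, among the changes: constant usage differs; min/max/abs usage differs; comparison usage differs; arithmetic usage differs; boolean connective usage differs.
Tracing x=2, y=-4: price: t = -1; ((1 + x) == (y / 4)) -> false; ((-5 + x) < max(-5, y)) -> false; y = 2; return -2 | price_opt: t = -1; (!((1 + x) != (y / 4))) -> false; ((-5 + x) >= (-(-(-min((-(-5)), (-y)))))) -> true; y = 2; return -2 — matching result -2.
Sweeping the whole domain (64 inputs) finds no disagreement.
verdict: equivalent


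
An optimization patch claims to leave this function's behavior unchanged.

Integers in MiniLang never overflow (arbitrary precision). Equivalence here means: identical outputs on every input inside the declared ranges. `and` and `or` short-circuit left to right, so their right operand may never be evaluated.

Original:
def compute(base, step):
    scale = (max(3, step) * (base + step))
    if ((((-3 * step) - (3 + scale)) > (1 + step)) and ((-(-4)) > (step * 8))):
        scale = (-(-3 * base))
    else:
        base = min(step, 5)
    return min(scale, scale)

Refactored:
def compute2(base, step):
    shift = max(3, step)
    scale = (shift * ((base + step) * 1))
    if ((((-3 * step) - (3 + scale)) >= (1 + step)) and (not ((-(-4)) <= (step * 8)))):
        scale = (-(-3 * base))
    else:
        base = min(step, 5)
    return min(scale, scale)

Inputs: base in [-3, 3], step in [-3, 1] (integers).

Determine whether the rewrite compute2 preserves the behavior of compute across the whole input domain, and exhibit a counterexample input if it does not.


Input base=1, step=-1: 0 from compute versus 3 from compute2.
verdict: not equivalent; witness: base=1, step=-1


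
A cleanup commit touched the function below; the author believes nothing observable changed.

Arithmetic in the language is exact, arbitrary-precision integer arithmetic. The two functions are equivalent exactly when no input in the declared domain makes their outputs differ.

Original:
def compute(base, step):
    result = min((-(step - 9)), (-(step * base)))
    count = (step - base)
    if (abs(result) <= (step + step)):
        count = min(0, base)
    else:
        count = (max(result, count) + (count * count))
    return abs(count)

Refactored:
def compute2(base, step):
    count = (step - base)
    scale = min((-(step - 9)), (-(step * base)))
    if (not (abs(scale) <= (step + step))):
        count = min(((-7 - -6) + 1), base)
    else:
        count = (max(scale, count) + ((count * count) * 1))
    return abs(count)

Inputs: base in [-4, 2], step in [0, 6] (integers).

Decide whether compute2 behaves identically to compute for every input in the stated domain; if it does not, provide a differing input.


Run the pair on base=-4, step=0.
compute: result becomes 0; next count becomes 4; next (abs(result) <= (step + step)) evaluates to true; next count becomes -4; next final value 4
compute2: count becomes 4; next scale becomes 0; next (not (abs(scale) <= (step + step))) evaluates to false; next count becomes 20; next final value 20
4 != 20, so the rewrite changes behavior.
verdict: not equivalent; witness: base=-4, step=0


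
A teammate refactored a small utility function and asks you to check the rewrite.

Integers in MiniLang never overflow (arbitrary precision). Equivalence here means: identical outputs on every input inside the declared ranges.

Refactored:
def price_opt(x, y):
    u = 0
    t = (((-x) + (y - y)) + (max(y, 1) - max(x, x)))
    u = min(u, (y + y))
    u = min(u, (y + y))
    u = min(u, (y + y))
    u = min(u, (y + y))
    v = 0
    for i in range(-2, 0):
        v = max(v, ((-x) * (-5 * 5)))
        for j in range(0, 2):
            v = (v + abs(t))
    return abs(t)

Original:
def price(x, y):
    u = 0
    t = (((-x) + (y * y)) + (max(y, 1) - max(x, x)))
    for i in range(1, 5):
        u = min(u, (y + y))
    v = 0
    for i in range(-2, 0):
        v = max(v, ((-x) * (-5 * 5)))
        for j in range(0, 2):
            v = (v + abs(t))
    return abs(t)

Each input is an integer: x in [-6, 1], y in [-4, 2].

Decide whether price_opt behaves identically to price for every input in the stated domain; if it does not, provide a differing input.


On input x=-6, y=-4, price returns 29 while price_opt returns 13.
verdict: not equivalent; witness: x=-6, y=-4


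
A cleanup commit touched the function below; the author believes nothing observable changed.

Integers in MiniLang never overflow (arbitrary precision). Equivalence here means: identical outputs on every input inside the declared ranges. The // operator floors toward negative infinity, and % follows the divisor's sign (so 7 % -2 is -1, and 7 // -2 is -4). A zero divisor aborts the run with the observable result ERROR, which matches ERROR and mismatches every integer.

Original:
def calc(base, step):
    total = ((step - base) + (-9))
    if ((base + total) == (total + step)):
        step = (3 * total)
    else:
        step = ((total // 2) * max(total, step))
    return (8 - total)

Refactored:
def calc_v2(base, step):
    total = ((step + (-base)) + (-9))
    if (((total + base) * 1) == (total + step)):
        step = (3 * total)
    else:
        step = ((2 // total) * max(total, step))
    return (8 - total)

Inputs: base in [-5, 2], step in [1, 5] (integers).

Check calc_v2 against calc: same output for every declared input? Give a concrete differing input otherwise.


Input base=-5, step=4: 8 from calc versus ERROR from calc_v2.
verdict: not equivalent; witness: base=-5, step=4


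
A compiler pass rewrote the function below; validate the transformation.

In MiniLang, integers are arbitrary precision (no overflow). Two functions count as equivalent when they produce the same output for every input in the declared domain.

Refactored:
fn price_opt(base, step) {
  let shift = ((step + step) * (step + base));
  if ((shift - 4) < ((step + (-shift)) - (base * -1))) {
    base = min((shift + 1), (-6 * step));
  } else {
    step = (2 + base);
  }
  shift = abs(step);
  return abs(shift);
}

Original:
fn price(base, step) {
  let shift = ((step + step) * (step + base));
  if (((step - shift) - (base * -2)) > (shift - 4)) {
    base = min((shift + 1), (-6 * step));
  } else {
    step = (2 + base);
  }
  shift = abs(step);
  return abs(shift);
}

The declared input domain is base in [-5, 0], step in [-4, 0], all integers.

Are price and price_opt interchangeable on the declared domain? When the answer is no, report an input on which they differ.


Not equivalent: base=-3, step=0 separates them (1 vs 0).
price: shift=0, then (((step - shift) - (base * -2)) > (shift - 4)) is false, then step=-1, then shift=1, then returns 1
price_opt: shift=0, then ((shift - 4) < ((step + (-shift)) - (base * -1))) is true, then base=0, then shift=0, then returns 0
verdict: not equivalent; witness: base=-3, step=0


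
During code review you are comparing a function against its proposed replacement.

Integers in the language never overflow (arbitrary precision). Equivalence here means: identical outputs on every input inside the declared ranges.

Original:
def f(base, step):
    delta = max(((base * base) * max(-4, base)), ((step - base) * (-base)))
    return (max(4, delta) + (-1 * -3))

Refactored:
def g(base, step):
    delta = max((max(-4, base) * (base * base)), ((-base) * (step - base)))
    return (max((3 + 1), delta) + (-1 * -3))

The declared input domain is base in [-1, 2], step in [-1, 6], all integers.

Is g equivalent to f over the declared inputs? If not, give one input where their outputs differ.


Comparing the listings, the differences include: constant usage differs; arithmetic usage differs.
Spot check at base=1, step=2 — f: delta becomes 1; next final value 7. g: delta becomes 1; next final value 7. Both give 7.
An exhaustive pass over the 32 declared inputs shows identical outputs.
verdict: equivalent


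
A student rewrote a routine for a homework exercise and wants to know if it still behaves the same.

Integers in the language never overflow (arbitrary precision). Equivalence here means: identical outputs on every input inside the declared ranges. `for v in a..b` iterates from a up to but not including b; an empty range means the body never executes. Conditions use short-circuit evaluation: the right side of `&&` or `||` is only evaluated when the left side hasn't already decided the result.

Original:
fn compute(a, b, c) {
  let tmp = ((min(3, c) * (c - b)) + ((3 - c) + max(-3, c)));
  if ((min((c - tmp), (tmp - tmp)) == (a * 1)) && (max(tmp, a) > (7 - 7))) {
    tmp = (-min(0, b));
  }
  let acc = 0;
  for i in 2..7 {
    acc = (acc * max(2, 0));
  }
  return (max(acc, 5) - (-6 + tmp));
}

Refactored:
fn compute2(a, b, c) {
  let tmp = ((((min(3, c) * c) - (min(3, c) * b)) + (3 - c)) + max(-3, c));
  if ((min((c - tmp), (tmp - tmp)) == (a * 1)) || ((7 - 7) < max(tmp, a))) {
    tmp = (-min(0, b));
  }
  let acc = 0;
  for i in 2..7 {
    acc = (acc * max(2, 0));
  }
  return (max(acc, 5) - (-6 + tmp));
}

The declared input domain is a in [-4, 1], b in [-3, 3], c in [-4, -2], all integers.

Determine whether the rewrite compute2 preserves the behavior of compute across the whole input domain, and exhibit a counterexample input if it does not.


Consider the input a=-4, b=-3, c=-4.
compute: tmp becomes 8; next ((min((c - tmp), (tmp - tmp)) == (a * 1)) && (max(tmp, a) > (7 - 7))) evaluates to false; next acc becomes 0; next at i=2:; next acc becomes 0; next at i=3:; next acc becomes 0; next at i=4:; next acc becomes 0; next at i=5:; next acc becomes 0; next at i=6:; next acc becomes 0; next final value 3
compute2: tmp becomes 8; next ((min((c - tmp), (tmp - tmp)) == (a * 1)) || ((7 - 7) < max(tmp, a))) evaluates to true; next tmp becomes 3; next acc becomes 0; next at i=2:; next acc becomes 0; next at i=3:; next acc becomes 0; next at i=4:; next acc becomes 0; next at i=5:; next acc becomes 0; next at i=6:; next acc becomes 0; next final value 8
3 vs 8 — the two versions disagree here.
verdict: not equivalent; witness: a=-4, b=-3, c=-4


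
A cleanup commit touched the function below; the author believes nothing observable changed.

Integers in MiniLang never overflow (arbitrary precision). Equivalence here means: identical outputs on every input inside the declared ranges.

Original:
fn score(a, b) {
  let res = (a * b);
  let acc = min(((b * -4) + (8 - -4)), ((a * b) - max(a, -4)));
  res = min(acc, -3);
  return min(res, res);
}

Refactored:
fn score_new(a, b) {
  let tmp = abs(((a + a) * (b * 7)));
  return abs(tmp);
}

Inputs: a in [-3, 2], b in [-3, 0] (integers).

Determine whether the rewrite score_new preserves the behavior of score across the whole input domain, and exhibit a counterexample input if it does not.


There is a counterexample at a=-3, b=-3: -3 on one side, 126 on the other.
score: res becomes 9; next acc becomes 12; next res becomes -3; next final value -3
score_new: tmp becomes 126; next final value 126
verdict: not equivalent; witness: a=-3, b=-3


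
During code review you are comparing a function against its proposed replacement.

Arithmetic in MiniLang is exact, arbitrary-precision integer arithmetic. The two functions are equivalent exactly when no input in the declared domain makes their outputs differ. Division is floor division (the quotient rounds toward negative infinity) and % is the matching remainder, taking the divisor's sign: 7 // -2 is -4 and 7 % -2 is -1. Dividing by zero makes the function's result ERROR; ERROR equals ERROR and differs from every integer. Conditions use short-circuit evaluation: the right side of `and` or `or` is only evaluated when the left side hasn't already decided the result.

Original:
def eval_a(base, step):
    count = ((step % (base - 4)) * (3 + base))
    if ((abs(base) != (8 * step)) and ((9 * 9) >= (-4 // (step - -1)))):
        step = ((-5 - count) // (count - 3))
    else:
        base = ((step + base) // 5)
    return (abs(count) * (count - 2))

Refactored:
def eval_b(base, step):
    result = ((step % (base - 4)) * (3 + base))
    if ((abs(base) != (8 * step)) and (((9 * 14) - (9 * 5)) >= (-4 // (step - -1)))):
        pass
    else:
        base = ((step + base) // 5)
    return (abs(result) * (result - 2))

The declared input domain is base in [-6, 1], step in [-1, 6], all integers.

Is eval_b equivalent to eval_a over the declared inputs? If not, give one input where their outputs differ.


Input base=-4, step=5: ERROR from eval_a versus 3 from eval_b.
verdict: not equivalent; witness: base=-4, step=5


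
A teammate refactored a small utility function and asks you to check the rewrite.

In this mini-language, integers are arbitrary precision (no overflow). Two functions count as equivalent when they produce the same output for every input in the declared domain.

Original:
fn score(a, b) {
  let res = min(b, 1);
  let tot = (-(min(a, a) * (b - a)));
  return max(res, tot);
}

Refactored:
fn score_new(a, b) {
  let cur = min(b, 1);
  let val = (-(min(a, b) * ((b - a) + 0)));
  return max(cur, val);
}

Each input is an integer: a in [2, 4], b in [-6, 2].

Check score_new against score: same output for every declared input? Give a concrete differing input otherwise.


The rewrite breaks on a=2, b=-6, where the results are 16 and -6.
score: res becomes -6; next tot becomes 16; next final value 16
score_new: cur becomes -6; next val becomes -48; next final value -6
verdict: not equivalent; witness: a=2, b=-6


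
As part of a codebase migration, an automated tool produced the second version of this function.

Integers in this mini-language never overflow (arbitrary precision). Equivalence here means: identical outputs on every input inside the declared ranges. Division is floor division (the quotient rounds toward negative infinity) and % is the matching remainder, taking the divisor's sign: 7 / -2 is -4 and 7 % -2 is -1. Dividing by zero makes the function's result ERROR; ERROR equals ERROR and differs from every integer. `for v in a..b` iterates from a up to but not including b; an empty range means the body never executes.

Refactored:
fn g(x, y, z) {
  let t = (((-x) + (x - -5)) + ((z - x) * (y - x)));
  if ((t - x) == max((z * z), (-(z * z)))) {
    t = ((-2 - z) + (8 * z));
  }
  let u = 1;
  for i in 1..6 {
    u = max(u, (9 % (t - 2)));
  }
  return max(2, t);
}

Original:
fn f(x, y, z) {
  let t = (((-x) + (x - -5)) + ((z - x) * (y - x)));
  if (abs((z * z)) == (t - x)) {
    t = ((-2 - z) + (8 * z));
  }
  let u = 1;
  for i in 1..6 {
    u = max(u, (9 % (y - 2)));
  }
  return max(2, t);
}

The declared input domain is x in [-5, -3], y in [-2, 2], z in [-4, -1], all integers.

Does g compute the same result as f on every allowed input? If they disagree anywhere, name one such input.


Consider the input x=-5, y=2, z=-4.
f: t := 12 | (abs((z * z)) == (t - x)): false | u := 1 | iter i=1: | divide-by-zero, output ERROR
g: t := 12 | ((t - x) == max((z * z), (-(z * z)))): false | u := 1 | iter i=1: | u := 9 | iter i=2: | u := 9 | iter i=3: | u := 9 | iter i=4: | u := 9 | iter i=5: | u := 9 | result 12
ERROR != 12, so the rewrite changes behavior.
verdict: not equivalent; witness: x=-5, y=2, z=-4


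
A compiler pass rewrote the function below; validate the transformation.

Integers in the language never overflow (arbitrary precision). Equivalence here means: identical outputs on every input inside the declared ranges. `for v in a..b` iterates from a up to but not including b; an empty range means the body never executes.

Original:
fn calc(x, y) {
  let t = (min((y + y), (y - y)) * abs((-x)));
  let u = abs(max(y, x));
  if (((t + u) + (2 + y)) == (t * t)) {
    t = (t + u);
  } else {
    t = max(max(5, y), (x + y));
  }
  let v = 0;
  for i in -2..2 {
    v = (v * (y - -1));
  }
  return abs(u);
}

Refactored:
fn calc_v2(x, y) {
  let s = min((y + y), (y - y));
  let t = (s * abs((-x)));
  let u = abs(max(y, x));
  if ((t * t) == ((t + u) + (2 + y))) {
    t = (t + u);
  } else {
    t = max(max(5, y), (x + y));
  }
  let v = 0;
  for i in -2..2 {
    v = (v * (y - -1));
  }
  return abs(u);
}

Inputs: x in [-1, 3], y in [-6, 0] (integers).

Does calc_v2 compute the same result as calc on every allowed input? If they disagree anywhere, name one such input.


Side by side, the visible changes include: local variable names differ; statement counts differ.
One worked example (x=-1, y=-6) — calc: t=-12, then u=1, then (((t + u) + (2 + y)) == (t * t)) is false, then t=5, then v=0, then (i=-2), then v=0, then (i=-1), then v=0, then (i=0), then v=0, then (i=1), then v=0, then returns 1; calc_v2: s=-12, then t=-12, then u=1, then ((t * t) == ((t + u) + (2 + y))) is false, then t=5, then v=0, then (i=-2), then v=0, then (i=-1), then v=0, then (i=0), then v=0, then (i=1), then v=0, then returns 1; agreement on 1.
Every one of the 35 inputs gives matching results.
verdict: equivalent


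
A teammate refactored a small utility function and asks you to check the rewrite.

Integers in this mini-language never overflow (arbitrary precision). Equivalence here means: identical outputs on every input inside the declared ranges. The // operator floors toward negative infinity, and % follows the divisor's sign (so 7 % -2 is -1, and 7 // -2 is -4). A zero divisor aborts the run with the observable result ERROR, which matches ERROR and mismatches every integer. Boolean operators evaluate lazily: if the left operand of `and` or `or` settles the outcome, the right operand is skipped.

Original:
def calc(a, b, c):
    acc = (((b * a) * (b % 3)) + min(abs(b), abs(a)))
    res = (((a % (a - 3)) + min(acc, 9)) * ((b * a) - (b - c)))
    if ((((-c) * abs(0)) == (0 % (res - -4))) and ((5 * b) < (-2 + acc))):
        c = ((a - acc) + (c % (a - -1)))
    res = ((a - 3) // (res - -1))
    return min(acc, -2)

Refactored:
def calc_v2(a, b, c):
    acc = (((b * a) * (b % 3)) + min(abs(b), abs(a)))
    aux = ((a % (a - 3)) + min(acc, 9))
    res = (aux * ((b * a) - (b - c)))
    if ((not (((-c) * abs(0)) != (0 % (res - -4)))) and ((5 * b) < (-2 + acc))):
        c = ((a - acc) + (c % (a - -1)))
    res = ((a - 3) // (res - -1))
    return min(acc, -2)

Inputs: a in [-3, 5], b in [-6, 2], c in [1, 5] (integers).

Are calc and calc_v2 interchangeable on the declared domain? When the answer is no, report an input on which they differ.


Side by side, the visible changes include: comparison usage differs, plus statement counts differ, plus local variable names differ, plus boolean connective usage differs.
As a probe, take a=3, b=0, c=1: calc runs acc becomes 0; next hits division by zero so the output is ERROR; calc_v2 runs acc becomes 0; next hits division by zero so the output is ERROR; both end at ERROR.
Every one of the 405 inputs gives matching results.
verdict: equivalent


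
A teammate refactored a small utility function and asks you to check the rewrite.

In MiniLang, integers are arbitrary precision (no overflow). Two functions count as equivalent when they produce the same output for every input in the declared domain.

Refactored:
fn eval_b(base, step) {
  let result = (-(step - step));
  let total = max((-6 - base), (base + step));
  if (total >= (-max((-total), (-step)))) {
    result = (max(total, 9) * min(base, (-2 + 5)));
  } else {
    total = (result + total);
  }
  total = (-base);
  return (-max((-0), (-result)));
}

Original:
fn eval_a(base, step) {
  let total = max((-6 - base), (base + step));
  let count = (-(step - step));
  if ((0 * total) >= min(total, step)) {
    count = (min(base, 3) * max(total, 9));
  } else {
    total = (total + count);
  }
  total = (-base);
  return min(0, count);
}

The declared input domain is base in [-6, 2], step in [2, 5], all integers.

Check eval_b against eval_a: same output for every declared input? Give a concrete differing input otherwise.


base=-4, step=5 yields 0 from eval_a but -36 from eval_b.
verdict: not equivalent; witness: base=-4, step=5


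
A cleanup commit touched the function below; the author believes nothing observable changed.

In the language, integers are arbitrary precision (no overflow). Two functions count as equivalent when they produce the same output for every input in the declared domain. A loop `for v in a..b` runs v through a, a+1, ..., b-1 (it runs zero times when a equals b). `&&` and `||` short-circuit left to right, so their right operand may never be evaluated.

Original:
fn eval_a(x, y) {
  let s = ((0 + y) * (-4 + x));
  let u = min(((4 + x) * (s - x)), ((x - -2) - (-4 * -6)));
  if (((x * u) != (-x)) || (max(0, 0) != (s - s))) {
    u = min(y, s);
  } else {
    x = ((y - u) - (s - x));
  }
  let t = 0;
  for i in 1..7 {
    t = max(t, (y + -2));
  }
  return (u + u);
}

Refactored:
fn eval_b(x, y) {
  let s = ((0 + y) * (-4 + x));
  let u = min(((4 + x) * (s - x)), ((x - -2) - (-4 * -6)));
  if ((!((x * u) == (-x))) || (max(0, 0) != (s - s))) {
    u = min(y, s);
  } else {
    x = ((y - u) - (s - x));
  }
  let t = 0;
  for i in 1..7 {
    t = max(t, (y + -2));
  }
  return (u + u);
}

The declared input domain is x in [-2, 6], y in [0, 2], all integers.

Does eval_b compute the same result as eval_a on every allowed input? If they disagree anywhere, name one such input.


Side by side, the visible changes include: boolean connective usage differs; and comparison usage differs.
Tracing x=0, y=0: eval_a: s := 0 | u := -22 | (((x * u) != (-x)) || (max(0, 0) != (s - s))): false | x := 22 | t := 0 | iter i=1: | t := 0 | iter i=2: | t := 0 | iter i=3: | t := 0 | iter i=4: | t := 0 | iter i=5: | t := 0 | iter i=6: | t := 0 | result -44 | eval_b: s := 0 | u := -22 | ((!((x * u) == (-x))) || (max(0, 0) != (s - s))): false | x := 22 | t := 0 | iter i=1: | t := 0 | iter i=2: | t := 0 | iter i=3: | t := 0 | iter i=4: | t := 0 | iter i=5: | t := 0 | iter i=6: | t := 0 | result -44 — matching result -44.
Checked all 27 inputs in the declared domain: the outputs agree on every one.
verdict: equivalent


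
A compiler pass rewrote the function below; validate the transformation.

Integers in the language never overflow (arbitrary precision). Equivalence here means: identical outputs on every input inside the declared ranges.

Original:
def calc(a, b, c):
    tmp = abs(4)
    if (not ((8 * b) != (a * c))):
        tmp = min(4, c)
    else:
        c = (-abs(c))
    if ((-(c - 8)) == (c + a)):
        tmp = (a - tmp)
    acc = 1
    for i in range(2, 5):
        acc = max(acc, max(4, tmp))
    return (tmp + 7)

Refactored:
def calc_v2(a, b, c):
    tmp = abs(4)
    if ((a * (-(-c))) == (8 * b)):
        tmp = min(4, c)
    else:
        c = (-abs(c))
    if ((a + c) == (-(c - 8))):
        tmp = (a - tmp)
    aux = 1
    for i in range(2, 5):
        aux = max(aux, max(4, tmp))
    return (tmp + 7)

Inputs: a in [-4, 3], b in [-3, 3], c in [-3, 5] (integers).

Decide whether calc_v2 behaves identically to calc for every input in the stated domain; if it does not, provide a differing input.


The two versions differ — the changes include local variable names differ, plus boolean connective usage differs, plus comparison usage differs.
As a probe, take a=1, b=1, c=-3: calc runs tmp becomes 4; next (not ((8 * b) != (a * c))) evaluates to false; next c becomes -3; next ((-(c - 8)) == (c + a)) evaluates to false; next acc becomes 1; next at i=2:; next acc becomes 4; next at i=3:; next acc becomes 4; next at i=4:; next acc becomes 4; next final value 11; calc_v2 runs tmp becomes 4; next ((a * (-(-c))) == (8 * b)) evaluates to false; next c becomes -3; next ((a + c) == (-(c - 8))) evaluates to false; next aux becomes 1; next at i=2:; next aux becomes 4; next at i=3:; next aux becomes 4; next at i=4:; next aux becomes 4; next final value 11; both end at 11.
An exhaustive pass over the 504 declared inputs shows identical outputs.
verdict: equivalent


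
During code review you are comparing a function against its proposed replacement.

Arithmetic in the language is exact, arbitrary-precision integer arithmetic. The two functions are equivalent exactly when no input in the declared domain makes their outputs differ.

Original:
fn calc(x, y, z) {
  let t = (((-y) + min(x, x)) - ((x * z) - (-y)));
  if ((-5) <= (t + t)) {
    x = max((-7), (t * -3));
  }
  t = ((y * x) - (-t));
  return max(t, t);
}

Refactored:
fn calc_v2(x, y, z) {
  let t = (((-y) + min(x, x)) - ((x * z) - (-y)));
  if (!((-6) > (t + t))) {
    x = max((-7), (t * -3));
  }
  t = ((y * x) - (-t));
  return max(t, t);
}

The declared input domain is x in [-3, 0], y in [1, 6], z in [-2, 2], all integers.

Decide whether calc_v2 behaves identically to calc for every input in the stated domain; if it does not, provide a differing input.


Consider the input x=-3, y=3, z=2.
calc: t becomes -3; next ((-5) <= (t + t)) evaluates to false; next t becomes -12; next final value -12
calc_v2: t becomes -3; next (!((-6) > (t + t))) evaluates to true; next x becomes 9; next t becomes 24; next final value 24
-12 against 24: the behavior changed.
verdict: not equivalent; witness: x=-3, y=3, z=2


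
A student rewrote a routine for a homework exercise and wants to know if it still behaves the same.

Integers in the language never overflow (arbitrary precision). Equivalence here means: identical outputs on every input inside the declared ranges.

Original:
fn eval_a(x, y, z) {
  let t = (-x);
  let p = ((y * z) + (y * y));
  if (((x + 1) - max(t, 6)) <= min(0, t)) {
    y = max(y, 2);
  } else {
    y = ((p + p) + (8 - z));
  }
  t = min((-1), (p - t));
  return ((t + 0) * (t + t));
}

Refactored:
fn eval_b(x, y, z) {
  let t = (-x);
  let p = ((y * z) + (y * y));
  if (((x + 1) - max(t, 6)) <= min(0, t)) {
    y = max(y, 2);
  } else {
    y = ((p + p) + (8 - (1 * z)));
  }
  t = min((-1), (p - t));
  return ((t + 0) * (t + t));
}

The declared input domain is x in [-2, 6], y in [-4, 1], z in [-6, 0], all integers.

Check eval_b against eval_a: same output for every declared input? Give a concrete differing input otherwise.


Changes here: constant usage differs; arithmetic usage differs; the full 378-point sweep finds no disagreement.
verdict: equivalent


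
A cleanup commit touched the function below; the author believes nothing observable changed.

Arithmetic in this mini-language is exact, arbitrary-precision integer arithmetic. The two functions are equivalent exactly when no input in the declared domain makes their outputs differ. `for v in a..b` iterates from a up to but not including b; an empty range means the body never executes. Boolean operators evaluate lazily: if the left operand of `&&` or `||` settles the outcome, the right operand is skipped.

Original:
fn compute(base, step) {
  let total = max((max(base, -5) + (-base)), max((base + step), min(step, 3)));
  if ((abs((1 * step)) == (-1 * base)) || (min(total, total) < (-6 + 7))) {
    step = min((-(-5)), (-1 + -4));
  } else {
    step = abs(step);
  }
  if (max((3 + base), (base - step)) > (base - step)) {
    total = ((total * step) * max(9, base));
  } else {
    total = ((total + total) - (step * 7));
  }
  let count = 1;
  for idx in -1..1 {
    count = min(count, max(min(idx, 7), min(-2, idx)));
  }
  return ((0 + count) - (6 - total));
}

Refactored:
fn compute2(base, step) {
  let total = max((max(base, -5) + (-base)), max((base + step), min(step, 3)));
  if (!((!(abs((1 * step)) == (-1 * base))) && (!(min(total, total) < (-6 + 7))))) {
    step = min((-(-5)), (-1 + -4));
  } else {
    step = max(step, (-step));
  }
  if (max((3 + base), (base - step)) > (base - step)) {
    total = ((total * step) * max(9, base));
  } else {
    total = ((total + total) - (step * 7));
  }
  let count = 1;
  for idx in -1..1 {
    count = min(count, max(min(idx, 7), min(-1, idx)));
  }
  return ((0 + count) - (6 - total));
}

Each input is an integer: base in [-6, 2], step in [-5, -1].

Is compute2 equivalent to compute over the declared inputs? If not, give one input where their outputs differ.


The one real change (`-2` became `-1`) has no effect anywhere in the declared ranges; all 45 inputs agree.
verdict: equivalent


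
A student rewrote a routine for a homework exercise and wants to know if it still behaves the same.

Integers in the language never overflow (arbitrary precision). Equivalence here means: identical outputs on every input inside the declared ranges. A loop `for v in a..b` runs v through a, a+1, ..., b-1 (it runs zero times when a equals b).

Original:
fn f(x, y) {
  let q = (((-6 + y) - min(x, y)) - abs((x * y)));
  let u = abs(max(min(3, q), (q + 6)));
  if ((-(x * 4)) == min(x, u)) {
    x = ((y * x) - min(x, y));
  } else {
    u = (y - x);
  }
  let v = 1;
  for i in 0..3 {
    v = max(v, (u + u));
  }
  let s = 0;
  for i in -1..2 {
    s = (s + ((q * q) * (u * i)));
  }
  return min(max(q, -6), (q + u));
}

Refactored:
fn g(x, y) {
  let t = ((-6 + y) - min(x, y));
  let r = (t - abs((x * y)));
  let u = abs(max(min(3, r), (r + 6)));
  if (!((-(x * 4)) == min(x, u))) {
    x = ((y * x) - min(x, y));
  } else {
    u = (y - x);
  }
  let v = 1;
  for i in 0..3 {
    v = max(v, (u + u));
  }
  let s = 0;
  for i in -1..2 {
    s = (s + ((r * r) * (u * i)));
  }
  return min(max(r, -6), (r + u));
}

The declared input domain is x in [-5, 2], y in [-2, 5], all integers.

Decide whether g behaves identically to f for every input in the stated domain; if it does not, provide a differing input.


Take x=-5, y=-2.
f: q=-13, then u=7, then ((-(x * 4)) == min(x, u)) is false, then u=3, then v=1, then (i=0), then v=6, then (i=1), then v=6, then (i=2), then v=6, then s=0, then (i=-1), then s=-507, then (i=0), then s=-507, then (i=1), then s=0, then returns -10
g: t=-3, then r=-13, then u=7, then (!((-(x * 4)) == min(x, u))) is true, then x=15, then v=1, then (i=0), then v=14, then (i=1), then v=14, then (i=2), then v=14, then s=0, then (i=-1), then s=-1183, then (i=0), then s=-1183, then (i=1), then s=0, then returns -6
-10 vs -6 — the two versions disagree here.
verdict: not equivalent; witness: x=-5, y=-2


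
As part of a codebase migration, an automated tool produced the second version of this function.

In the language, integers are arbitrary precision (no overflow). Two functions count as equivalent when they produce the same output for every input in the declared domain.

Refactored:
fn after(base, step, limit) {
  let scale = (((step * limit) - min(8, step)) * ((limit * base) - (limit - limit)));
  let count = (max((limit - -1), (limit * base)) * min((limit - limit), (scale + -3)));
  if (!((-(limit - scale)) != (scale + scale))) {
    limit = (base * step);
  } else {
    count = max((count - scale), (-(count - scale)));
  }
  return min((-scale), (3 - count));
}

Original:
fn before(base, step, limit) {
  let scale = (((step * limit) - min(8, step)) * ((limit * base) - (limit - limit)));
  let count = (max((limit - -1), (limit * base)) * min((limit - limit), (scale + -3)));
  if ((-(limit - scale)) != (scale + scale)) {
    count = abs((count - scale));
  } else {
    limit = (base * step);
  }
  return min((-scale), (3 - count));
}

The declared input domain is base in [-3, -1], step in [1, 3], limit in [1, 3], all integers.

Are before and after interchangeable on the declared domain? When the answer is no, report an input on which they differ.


The two are interchangeable: arithmetic usage differs, plus min/max/abs usage differs, plus boolean connective usage differs, and every declared input agrees.
As a probe, take base=-2, step=2, limit=1: before runs scale=0, then count=-6, then ((-(limit - scale)) != (scale + scale)) is true, then count=6, then returns -3; after runs scale=0, then count=-6, then (!((-(limit - scale)) != (scale + scale))) is false, then count=6, then returns -3; both end at -3.
An exhaustive pass over the 27 declared inputs shows identical outputs.
verdict: equivalent


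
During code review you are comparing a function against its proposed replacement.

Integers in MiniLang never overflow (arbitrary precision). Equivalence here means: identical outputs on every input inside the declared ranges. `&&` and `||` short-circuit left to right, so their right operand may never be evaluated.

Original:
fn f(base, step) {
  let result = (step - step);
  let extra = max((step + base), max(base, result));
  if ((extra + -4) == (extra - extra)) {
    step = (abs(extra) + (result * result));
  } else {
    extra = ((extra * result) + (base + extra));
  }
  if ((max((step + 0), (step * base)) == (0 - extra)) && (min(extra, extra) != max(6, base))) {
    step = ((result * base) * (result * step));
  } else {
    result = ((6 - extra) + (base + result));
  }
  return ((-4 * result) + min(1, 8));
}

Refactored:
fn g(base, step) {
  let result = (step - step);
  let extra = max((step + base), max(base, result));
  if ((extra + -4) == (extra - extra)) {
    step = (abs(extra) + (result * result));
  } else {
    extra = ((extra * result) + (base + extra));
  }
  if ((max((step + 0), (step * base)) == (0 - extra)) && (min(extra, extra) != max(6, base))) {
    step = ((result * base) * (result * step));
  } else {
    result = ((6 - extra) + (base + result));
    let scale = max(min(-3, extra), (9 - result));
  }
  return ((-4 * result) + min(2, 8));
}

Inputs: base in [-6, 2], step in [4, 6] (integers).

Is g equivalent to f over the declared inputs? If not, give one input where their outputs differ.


These are not equivalent — on base=-6, step=4 the outputs split (-23 vs -22).
f: result becomes 0; next extra becomes 0; next ((extra + -4) == (extra - extra)) evaluates to false; next extra becomes -6; next ((max((step + 0), (step * base)) == (0 - extra)) && (min(extra, extra) != max(6, base))) evaluates to false; next result becomes 6; next final value -23
g: result becomes 0; next extra becomes 0; next ((extra + -4) == (extra - extra)) evaluates to false; next extra becomes -6; next ((max((step + 0), (step * base)) == (0 - extra)) && (min(extra, extra) != max(6, base))) evaluates to false; next result becomes 6; next scale becomes 3; next final value -22
verdict: not equivalent; witness: base=-6, step=4


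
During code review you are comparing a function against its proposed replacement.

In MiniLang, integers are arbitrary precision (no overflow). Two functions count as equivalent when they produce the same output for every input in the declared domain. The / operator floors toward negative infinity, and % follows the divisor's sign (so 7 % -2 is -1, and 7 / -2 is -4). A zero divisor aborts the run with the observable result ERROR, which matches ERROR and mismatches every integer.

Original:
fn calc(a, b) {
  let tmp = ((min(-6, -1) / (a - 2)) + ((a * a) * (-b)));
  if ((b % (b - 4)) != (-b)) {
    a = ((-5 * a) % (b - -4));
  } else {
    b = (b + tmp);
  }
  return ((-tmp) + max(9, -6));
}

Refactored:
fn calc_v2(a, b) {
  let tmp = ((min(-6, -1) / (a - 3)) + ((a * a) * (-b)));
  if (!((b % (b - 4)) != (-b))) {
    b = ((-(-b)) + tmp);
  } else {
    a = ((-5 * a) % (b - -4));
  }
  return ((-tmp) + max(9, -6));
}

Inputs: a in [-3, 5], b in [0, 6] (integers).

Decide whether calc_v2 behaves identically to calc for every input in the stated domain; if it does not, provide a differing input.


a=-1, b=0 yields 7 from calc but 8 from calc_v2.
verdict: not equivalent; witness: a=-1, b=0


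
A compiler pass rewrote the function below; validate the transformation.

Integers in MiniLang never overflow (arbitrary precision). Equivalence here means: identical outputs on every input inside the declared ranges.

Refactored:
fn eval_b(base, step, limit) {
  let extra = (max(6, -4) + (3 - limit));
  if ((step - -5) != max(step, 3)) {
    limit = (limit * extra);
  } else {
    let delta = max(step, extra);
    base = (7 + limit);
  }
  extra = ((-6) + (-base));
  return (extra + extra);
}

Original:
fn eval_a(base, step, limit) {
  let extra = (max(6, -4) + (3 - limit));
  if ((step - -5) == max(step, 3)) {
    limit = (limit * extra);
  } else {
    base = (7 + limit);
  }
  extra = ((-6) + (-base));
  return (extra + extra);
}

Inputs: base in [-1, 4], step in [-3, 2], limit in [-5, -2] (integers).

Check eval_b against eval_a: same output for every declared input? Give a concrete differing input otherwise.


Evaluate both at base=-1, step=-3, limit=-5.
eval_a: extra = 14; ((step - -5) == max(step, 3)) -> false; base = 2; extra = -8; return -16
eval_b: extra = 14; ((step - -5) != max(step, 3)) -> true; limit = -70; extra = -5; return -10
-16 and -10 differ, so these are not the same function on this domain.
verdict: not equivalent; witness: base=-1, step=-3, limit=-5


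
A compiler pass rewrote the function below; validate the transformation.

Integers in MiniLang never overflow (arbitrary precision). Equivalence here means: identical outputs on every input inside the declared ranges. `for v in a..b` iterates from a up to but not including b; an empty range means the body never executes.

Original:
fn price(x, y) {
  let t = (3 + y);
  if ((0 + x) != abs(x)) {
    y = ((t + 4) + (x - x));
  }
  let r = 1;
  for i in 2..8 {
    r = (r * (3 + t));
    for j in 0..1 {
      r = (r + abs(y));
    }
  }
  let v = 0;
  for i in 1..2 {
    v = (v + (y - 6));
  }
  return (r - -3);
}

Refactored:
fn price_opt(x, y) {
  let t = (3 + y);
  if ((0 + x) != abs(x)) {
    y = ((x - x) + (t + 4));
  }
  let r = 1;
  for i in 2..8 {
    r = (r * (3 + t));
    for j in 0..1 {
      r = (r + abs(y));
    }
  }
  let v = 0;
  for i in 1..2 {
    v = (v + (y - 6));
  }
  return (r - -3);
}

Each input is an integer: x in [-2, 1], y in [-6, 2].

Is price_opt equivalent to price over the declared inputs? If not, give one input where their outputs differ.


Although same computation, different form, 36/36 inputs agree.
verdict: equivalent


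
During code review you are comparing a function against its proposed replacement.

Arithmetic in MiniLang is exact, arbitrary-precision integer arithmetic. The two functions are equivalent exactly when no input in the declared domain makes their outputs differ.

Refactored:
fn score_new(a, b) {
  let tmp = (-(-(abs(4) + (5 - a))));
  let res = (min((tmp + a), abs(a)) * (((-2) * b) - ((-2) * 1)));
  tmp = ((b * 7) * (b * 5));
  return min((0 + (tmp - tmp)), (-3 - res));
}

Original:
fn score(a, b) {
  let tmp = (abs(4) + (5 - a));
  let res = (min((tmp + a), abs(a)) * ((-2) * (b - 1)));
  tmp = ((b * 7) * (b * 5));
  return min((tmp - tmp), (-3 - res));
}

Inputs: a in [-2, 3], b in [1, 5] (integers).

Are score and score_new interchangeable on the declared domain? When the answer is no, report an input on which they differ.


The two versions differ — the changes include arithmetic usage differs, and constant usage differs.
One worked example (a=1, b=1) — score: tmp becomes 8; next res becomes 0; next tmp becomes 35; next final value -3; score_new: tmp becomes 8; next res becomes 0; next tmp becomes 35; next final value -3; agreement on -3.
An exhaustive pass over the 30 declared inputs shows identical outputs.
verdict: equivalent
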